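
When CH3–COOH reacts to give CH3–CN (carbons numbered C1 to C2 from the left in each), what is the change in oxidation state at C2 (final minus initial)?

0

Before: C2 has 1 bond to C, 3 bonds to O → oxidation state +3.
After: C2 has 1 bond to C, 3 bonds to N → oxidation state +3.
Δ = +3 − (+3) = 0, so no net redox change at C2.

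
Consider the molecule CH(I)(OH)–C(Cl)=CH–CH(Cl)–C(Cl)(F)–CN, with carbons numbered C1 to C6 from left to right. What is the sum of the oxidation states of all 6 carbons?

Tallying each carbon's bonds:
C1: 1C, 1H, 1O, 1I → 0 − 1 + 1 + 1 = +1
C2: 3C, 1Cl → 0 + 1 = +1
C3: 3C, 1H → 0 − 1 = -1
C4: 2C, 1H, 1Cl → 0 − 1 + 1 = 0
C5: 2C, 1F, 1Cl → 0 + 1 + 1 = +2
C6: 1C, 3N → 0 + 3 = +3
Sum = +1 + 1 − 1 + 0 + 2 + 3 = +6.

+6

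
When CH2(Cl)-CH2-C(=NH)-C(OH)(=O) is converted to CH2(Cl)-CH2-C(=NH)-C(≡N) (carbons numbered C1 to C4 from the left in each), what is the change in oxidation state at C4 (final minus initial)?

0

Before: C4 has 1 bond to C, 3 bonds to O → oxidation state +3.
After: C4 has 1 bond to C, 3 bonds to N → oxidation state +3.
Δ = +3 − (+3) = 0, so no net redox change at C4.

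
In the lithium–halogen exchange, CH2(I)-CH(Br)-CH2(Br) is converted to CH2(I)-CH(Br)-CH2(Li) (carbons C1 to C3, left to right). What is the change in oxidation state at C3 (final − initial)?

-2

Before: C3 has 1 bond to C, 2 bonds to H, 1 bond to Br → oxidation state -1.
After: C3 has 1 bond to C, 2 bonds to H, 1 bond to Li → oxidation state -3.
Δ = -3 − (-1) = -2, so this is a reduction at C3.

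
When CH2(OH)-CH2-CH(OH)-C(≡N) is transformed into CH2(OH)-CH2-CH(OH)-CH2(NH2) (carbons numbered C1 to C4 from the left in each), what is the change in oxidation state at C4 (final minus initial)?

Before: C4 has 1 bond to C, 3 bonds to N → oxidation state +3.
After: C4 has 1 bond to C, 2 bonds to H, 1 bond to N → oxidation state -1.
Δ = -1 − (+3) = -4, so this is a reduction at C4.

-4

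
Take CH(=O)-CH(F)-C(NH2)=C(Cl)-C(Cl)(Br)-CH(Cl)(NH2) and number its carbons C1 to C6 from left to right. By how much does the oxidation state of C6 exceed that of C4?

C6: 1C, 1H, 1N, 1Cl → 0 − 1 + 1 + 1 = +1
C4: 3C, 1Cl → 0 + 1 = +1
Difference: +1 − (+1) = 0.

0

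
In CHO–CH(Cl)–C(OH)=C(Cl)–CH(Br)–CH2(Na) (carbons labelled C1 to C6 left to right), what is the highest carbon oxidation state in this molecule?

Count +1 for every bond to an atom more electronegative than carbon and −1 for every bond to one less electronegative; C–C bonds are 0. Tallying each carbon:
C1: 1C, 1H, 2O → 0 − 1 + 2 = +1
C2: 2C, 1H, 1Cl → 0 − 1 + 1 = 0
C3: 3C, 1O → 0 + 1 = +1
C4: 3C, 1Cl → 0 + 1 = +1
C5: 2C, 1H, 1Br → 0 − 1 + 1 = 0
C6: 1C, 2H, 1Na → 0 − 2 − 1 = -3
The highest value is +1.

+1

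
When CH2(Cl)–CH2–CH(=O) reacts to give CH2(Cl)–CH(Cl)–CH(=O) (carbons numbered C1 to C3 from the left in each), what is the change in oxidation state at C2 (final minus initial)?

Before: C2 has 2 bonds to C, 2 bonds to H → oxidation state -2.
After: C2 has 2 bonds to C, 1 bond to H, 1 bond to Cl → oxidation state 0.
Δ = 0 − (-2) = +2, so this is an oxidation at C2.

+2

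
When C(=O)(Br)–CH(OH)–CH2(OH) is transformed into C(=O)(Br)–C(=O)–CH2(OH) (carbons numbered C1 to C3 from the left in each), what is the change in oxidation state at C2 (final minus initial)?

Before: C2 has 2 bonds to C, 1 bond to H, 1 bond to O → oxidation state 0.
After: C2 has 2 bonds to C, 2 bonds to O → oxidation state +2.
Δ = +2 − (0) = +2, so this is an oxidation at C2.

+2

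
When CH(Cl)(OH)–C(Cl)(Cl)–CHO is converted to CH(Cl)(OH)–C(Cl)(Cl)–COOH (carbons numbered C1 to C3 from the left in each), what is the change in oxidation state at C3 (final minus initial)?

+2

Before: C3 has 1 bond to C, 1 bond to H, 2 bonds to O → oxidation state +1.
After: C3 has 1 bond to C, 3 bonds to O → oxidation state +3.
Δ = +3 − (+1) = +2, so this is an oxidation at C3.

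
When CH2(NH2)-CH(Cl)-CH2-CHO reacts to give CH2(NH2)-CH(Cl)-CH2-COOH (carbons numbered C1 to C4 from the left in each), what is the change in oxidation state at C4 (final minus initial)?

+2

Before: C4 has 1 bond to C, 1 bond to H, 2 bonds to O → oxidation state +1.
After: C4 has 1 bond to C, 3 bonds to O → oxidation state +3.
Δ = +3 − (+1) = +2, so this is an oxidation at C4.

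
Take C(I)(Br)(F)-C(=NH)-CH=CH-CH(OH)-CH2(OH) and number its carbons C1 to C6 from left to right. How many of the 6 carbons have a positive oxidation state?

2

Each bond to a more electronegative atom (O, N, halogen) counts +1, each bond to a less electronegative atom (H, metal, B, Si) counts −1, and each C–C bond counts 0. Tallying each carbon:
C1: 1C, 1F, 1Br, 1I → 0 + 1 + 1 + 1 = +3
C2: 2C, 2N → 0 + 2 = +2
C3: 3C, 1H → 0 − 1 = -1
C4: 3C, 1H → 0 − 1 = -1
C5: 2C, 1H, 1O → 0 − 1 + 1 = 0
C6: 1C, 2H, 1O → 0 − 2 + 1 = -1
2 carbons (C1, C2) meet the condition.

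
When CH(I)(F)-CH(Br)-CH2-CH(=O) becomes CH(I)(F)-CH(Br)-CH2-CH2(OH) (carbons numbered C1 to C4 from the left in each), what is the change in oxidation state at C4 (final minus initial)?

Before: C4 has 1 bond to C, 1 bond to H, 2 bonds to O → oxidation state +1.
After: C4 has 1 bond to C, 2 bonds to H, 1 bond to O → oxidation state -1.
Δ = -1 − (+1) = -2, so this is a reduction at C4.

-2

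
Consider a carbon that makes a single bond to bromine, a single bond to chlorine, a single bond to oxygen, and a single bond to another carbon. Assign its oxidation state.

Each bond to a more electronegative atom (O, N, halogen) counts +1, each bond to a less electronegative atom (H, metal, B, Si) counts −1, and each C–C bond counts 0.
The carbon has one bond to C (0), one bond to O (+1), one bond to Br (+1), one bond to Cl (+1).
Oxidation state = 0 + 1 + 1 + 1 = +3.

+3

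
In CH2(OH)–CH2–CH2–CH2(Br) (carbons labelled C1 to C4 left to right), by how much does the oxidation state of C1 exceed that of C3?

C1: 1C, 2H, 1O → 0 − 2 + 1 = -1
C3: 2C, 2H → 0 − 2 = -2
Difference: -1 − (-2) = +1.

+1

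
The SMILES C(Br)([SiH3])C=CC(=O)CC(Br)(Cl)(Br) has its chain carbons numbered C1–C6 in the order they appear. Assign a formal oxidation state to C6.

Bonds to more-electronegative neighbours contribute +1 each, bonds to H or metals contribute −1 each, and C–C bonds contribute 0.
C6 has one bond to C (0), one bond to Br (+1), one bond to Cl (+1), one bond to Br (+1).
Oxidation state = 0 + 1 + 1 + 1 = +3.

+3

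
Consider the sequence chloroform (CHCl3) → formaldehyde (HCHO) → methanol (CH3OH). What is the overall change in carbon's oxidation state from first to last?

Carbon oxidation states along the series — chloroform: +2, formaldehyde: 0, methanol: -2.
Net change = -2 − (+2) = -4.

-4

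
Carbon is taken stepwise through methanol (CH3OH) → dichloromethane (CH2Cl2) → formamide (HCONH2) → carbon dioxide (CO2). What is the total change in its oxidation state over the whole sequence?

Carbon oxidation states along the series — methanol: -2, dichloromethane: 0, formamide: +2, carbon dioxide: +4.
Net change = +4 − (-2) = +6.

+6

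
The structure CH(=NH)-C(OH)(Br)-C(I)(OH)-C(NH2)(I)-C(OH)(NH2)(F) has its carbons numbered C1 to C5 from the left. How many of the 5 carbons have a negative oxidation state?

Tallying each carbon's bonds:
C1: 1C, 1H, 2N → 0 − 1 + 2 = +1
C2: 2C, 1O, 1Br → 0 + 1 + 1 = +2
C3: 2C, 1O, 1I → 0 + 1 + 1 = +2
C4: 2C, 1N, 1I → 0 + 1 + 1 = +2
C5: 1C, 1O, 1N, 1F → 0 + 1 + 1 + 1 = +3
0 carbons meet the condition.

0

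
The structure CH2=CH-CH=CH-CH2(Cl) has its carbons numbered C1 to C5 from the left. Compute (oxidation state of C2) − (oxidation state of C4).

0

C2: 3C, 1H → 0 − 1 = -1
C4: 3C, 1H → 0 − 1 = -1
Difference: -1 − (-1) = 0.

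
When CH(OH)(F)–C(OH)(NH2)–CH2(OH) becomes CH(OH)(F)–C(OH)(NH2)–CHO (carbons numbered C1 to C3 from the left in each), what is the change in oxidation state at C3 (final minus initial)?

+2

Before: C3 has 1 bond to C, 2 bonds to H, 1 bond to O → oxidation state -1.
After: C3 has 1 bond to C, 1 bond to H, 2 bonds to O → oxidation state +1.
Δ = +1 − (-1) = +2, so this is an oxidation at C3.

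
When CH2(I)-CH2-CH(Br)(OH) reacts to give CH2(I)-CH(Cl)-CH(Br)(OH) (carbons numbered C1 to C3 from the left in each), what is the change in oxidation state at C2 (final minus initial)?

Before: C2 has 2 bonds to C, 2 bonds to H → oxidation state -2.
After: C2 has 2 bonds to C, 1 bond to H, 1 bond to Cl → oxidation state 0.
Δ = 0 − (-2) = +2, so this is an oxidation at C2.

+2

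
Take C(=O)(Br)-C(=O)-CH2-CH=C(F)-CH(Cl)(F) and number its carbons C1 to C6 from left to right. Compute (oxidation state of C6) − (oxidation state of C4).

C6: 1C, 1H, 1F, 1Cl → 0 − 1 + 1 + 1 = +1
C4: 3C, 1H → 0 − 1 = -1
Difference: +1 − (-1) = +2.

+2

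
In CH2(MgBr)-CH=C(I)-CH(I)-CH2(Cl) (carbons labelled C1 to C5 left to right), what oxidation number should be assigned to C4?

0

Count +1 for every bond to an atom more electronegative than carbon and −1 for every bond to one less electronegative; C–C bonds are 0.
C4 has one bond to C (0), one bond to C (0), one bond to I (+1), one bond to H (-1).
Oxidation state = 0 + 0 + 1 − 1 = 0.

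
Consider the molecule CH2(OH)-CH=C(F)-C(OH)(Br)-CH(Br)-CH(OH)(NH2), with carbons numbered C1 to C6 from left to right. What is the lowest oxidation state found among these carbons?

-1

Tallying each carbon's bonds:
C1: 1C, 2H, 1O → 0 − 2 + 1 = -1
C2: 3C, 1H → 0 − 1 = -1
C3: 3C, 1F → 0 + 1 = +1
C4: 2C, 1O, 1Br → 0 + 1 + 1 = +2
C5: 2C, 1H, 1Br → 0 − 1 + 1 = 0
C6: 1C, 1H, 1O, 1N → 0 − 1 + 1 + 1 = +1
The lowest value is -1.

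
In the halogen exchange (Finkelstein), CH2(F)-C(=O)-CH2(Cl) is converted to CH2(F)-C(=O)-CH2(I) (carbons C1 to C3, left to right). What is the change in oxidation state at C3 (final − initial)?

0

Before: C3 has 1 bond to C, 2 bonds to H, 1 bond to Cl → oxidation state -1.
After: C3 has 1 bond to C, 2 bonds to H, 1 bond to I → oxidation state -1.
Δ = -1 − (-1) = 0, so no net redox change at C3.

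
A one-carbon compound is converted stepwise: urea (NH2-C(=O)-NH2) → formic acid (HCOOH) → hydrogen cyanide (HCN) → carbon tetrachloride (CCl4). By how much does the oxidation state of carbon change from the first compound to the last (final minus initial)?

0

Carbon oxidation states along the series — urea: +4, formic acid: +2, hydrogen cyanide: +2, carbon tetrachloride: +4.
Net change = +4 − (+4) = 0.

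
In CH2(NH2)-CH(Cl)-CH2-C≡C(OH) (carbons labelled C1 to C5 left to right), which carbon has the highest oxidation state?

Tallying each carbon's bonds:
C1: 1C, 2H, 1N → 0 − 2 + 1 = -1
C2: 2C, 1H, 1Cl → 0 − 1 + 1 = 0
C3: 2C, 2H → 0 − 2 = -2
C4: 4C → 0 = 0
C5: 3C, 1O → 0 + 1 = +1
The most oxidised carbon is C5 at +1.

C5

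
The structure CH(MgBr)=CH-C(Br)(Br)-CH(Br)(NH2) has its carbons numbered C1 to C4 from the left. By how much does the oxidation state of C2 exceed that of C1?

+1

C2: 3C, 1H → 0 − 1 = -1
C1: 2C, 1H, 1Mg → 0 − 1 − 1 = -2
Difference: -1 − (-2) = +1.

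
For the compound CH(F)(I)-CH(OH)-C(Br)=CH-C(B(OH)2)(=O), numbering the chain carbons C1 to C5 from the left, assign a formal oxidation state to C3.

C3 has one bond to C (0), a double bond to C (2×0 = 0), one bond to Br (+1).
Oxidation state = 0 + 0 + 1 = +1.

+1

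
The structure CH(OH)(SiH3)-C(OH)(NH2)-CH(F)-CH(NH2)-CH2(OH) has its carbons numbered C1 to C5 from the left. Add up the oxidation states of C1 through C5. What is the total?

0

Tallying each carbon's bonds:
C1: 1C, 1H, 1O, 1Si → 0 − 1 + 1 − 1 = -1
C2: 2C, 1O, 1N → 0 + 1 + 1 = +2
C3: 2C, 1H, 1F → 0 − 1 + 1 = 0
C4: 2C, 1H, 1N → 0 − 1 + 1 = 0
C5: 1C, 2H, 1O → 0 − 2 + 1 = -1
Sum = -1 + 2 + 0 + 0 − 1 = 0.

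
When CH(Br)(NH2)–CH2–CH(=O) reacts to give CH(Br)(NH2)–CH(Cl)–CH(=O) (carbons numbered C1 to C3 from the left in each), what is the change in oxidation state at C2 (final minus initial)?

Before: C2 has 2 bonds to C, 2 bonds to H → oxidation state -2.
After: C2 has 2 bonds to C, 1 bond to H, 1 bond to Cl → oxidation state 0.
Δ = 0 − (-2) = +2, so this is an oxidation at C2.

+2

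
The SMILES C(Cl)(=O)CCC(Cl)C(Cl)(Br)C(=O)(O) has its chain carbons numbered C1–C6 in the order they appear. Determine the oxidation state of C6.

C6 has one bond to C (0), a double bond to O (2×+1 = +2), one bond to O (+1).
Oxidation state = 0 + 2 + 1 = +3.

+3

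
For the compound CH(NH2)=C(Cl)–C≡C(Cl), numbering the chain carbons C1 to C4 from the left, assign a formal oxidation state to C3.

0

C3 has one bond to C (0), a triple bond to C (3×0 = 0).
Oxidation state = 0 + 0 = 0.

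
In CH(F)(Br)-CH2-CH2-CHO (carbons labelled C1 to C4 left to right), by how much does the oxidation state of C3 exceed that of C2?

0

C3: 2C, 2H → 0 − 2 = -2
C2: 2C, 2H → 0 − 2 = -2
Difference: -2 − (-2) = 0.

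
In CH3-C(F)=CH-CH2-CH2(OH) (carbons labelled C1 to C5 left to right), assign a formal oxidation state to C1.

Each bond to a more electronegative atom (O, N, halogen) counts +1, each bond to a less electronegative atom (H, metal, B, Si) counts −1, and each C–C bond counts 0.
C1 has one bond to C (0), one bond to H (-1), one bond to H (-1), one bond to H (-1).
Oxidation state = 0 − 1 − 1 − 1 = -3.

-3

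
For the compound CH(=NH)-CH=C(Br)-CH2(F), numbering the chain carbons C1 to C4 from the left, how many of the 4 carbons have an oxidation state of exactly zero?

0

Tallying each carbon's bonds:
C1: 1C, 1H, 2N → 0 − 1 + 2 = +1
C2: 3C, 1H → 0 − 1 = -1
C3: 3C, 1Br → 0 + 1 = +1
C4: 1C, 2H, 1F → 0 − 2 + 1 = -1
0 carbons meet the condition.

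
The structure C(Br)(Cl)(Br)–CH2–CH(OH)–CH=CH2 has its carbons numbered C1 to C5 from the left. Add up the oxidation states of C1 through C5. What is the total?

-2

Bonds to more-electronegative neighbours contribute +1 each, bonds to H or metals contribute −1 each, and C–C bonds contribute 0. Tallying each carbon:
C1: 1C, 1Cl, 2Br → 0 + 1 + 2 = +3
C2: 2C, 2H → 0 − 2 = -2
C3: 2C, 1H, 1O → 0 − 1 + 1 = 0
C4: 3C, 1H → 0 − 1 = -1
C5: 2C, 2H → 0 − 2 = -2
Sum = +3 − 2 + 0 − 1 − 2 = -2.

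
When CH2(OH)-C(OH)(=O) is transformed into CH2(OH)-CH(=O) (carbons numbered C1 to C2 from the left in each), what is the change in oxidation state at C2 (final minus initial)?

-2

Before: C2 has 1 bond to C, 3 bonds to O → oxidation state +3.
After: C2 has 1 bond to C, 1 bond to H, 2 bonds to O → oxidation state +1.
Δ = +1 − (+3) = -2, so this is a reduction at C2.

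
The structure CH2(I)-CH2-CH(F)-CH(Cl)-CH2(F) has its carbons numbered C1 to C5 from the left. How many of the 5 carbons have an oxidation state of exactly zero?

2

Bonds to more-electronegative neighbours contribute +1 each, bonds to H or metals contribute −1 each, and C–C bonds contribute 0. Tallying each carbon:
C1: 1C, 2H, 1I → 0 − 2 + 1 = -1
C2: 2C, 2H → 0 − 2 = -2
C3: 2C, 1H, 1F → 0 − 1 + 1 = 0
C4: 2C, 1H, 1Cl → 0 − 1 + 1 = 0
C5: 1C, 2H, 1F → 0 − 2 + 1 = -1
2 carbons (C3, C4) meet the condition.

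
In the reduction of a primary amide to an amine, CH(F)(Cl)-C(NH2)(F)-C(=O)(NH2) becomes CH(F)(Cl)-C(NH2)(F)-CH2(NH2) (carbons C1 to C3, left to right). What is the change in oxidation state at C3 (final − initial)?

-4

Before: C3 has 1 bond to C, 2 bonds to O, 1 bond to N → oxidation state +3.
After: C3 has 1 bond to C, 2 bonds to H, 1 bond to N → oxidation state -1.
Δ = -1 − (+3) = -4, so this is a reduction at C3.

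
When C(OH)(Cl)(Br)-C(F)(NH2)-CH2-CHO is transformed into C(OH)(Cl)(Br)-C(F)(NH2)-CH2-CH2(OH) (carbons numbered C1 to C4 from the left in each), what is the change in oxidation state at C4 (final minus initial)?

-2

Before: C4 has 1 bond to C, 1 bond to H, 2 bonds to O → oxidation state +1.
After: C4 has 1 bond to C, 2 bonds to H, 1 bond to O → oxidation state -1.
Δ = -1 − (+1) = -2, so this is a reduction at C4.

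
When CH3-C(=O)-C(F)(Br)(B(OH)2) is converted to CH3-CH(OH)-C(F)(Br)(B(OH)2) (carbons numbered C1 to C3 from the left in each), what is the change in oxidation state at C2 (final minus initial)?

-2

Before: C2 has 2 bonds to C, 2 bonds to O → oxidation state +2.
After: C2 has 2 bonds to C, 1 bond to H, 1 bond to O → oxidation state 0.
Δ = 0 − (+2) = -2, so this is a reduction at C2.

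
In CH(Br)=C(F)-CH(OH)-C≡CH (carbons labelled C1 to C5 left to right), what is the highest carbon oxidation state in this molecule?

+1

Assign +1 per bond to O/N/halogen, −1 per bond to H or an electropositive element, and 0 per bond to carbon. Tallying each carbon:
C1: 2C, 1H, 1Br → 0 − 1 + 1 = 0
C2: 3C, 1F → 0 + 1 = +1
C3: 2C, 1H, 1O → 0 − 1 + 1 = 0
C4: 4C → 0 = 0
C5: 3C, 1H → 0 − 1 = -1
The highest value is +1.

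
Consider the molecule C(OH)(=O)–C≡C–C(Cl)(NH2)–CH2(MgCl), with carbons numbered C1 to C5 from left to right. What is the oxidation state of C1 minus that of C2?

+3

C1: 1C, 3O → 0 + 3 = +3
C2: 4C → 0 = 0
Difference: +3 − (0) = +3.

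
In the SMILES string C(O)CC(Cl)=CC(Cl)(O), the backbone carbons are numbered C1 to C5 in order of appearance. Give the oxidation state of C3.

Each bond to a more electronegative atom (O, N, halogen) counts +1, each bond to a less electronegative atom (H, metal, B, Si) counts −1, and each C–C bond counts 0.
C3 has one bond to C (0), a double bond to C (2×0 = 0), one bond to Cl (+1).
Oxidation state = 0 + 0 + 1 = +1.

+1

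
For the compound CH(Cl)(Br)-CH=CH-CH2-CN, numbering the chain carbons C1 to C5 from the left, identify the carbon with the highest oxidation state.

C5

Tallying each carbon's bonds:
C1: 1C, 1H, 1Cl, 1Br → 0 − 1 + 1 + 1 = +1
C2: 3C, 1H → 0 − 1 = -1
C3: 3C, 1H → 0 − 1 = -1
C4: 2C, 2H → 0 − 2 = -2
C5: 1C, 3N → 0 + 3 = +3
The most oxidised carbon is C5 at +3.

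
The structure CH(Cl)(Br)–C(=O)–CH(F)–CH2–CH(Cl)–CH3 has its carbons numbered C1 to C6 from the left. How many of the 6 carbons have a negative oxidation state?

Tallying each carbon's bonds:
C1: 1C, 1H, 1Cl, 1Br → 0 − 1 + 1 + 1 = +1
C2: 2C, 2O → 0 + 2 = +2
C3: 2C, 1H, 1F → 0 − 1 + 1 = 0
C4: 2C, 2H → 0 − 2 = -2
C5: 2C, 1H, 1Cl → 0 − 1 + 1 = 0
C6: 1C, 3H → 0 − 3 = -3
2 carbons (C4, C6) meet the condition.

2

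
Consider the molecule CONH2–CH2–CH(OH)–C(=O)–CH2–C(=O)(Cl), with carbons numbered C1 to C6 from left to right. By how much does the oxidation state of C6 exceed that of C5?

+5

C6: 1C, 2O, 1Cl → 0 + 2 + 1 = +3
C5: 2C, 2H → 0 − 2 = -2
Difference: +3 − (-2) = +5.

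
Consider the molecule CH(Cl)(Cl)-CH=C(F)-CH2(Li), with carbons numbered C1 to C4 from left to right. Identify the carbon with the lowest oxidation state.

Tallying each carbon's bonds:
C1: 1C, 1H, 2Cl → 0 − 1 + 2 = +1
C2: 3C, 1H → 0 − 1 = -1
C3: 3C, 1F → 0 + 1 = +1
C4: 1C, 2H, 1Li → 0 − 2 − 1 = -3
The most reduced carbon is C4 at -3.

C4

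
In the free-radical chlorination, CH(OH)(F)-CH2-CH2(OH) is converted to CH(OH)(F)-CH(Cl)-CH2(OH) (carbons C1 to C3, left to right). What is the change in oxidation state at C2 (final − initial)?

+2

Before: C2 has 2 bonds to C, 2 bonds to H → oxidation state -2.
After: C2 has 2 bonds to C, 1 bond to H, 1 bond to Cl → oxidation state 0.
Δ = 0 − (-2) = +2, so this is an oxidation at C2.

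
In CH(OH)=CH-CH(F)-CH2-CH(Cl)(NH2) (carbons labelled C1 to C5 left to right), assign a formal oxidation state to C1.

Count +1 for every bond to an atom more electronegative than carbon and −1 for every bond to one less electronegative; C–C bonds are 0.
C1 has a double bond to C (2×0 = 0), one bond to O (+1), one bond to H (-1).
Oxidation state = 0 + 1 − 1 = 0.

0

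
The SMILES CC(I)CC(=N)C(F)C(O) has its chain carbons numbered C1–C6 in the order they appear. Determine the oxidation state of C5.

0

C5 has one bond to C (0), one bond to C (0), one bond to F (+1), one bond to H (-1).
Oxidation state = 0 + 0 + 1 − 1 = 0.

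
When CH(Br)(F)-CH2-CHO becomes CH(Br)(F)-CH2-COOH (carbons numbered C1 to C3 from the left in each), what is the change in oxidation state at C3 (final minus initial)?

Before: C3 has 1 bond to C, 1 bond to H, 2 bonds to O → oxidation state +1.
After: C3 has 1 bond to C, 3 bonds to O → oxidation state +3.
Δ = +3 − (+1) = +2, so this is an oxidation at C3.

+2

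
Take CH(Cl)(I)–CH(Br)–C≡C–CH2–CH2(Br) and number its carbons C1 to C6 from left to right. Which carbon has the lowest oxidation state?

Tallying each carbon's bonds:
C1: 1C, 1H, 1Cl, 1I → 0 − 1 + 1 + 1 = +1
C2: 2C, 1H, 1Br → 0 − 1 + 1 = 0
C3: 4C → 0 = 0
C4: 4C → 0 = 0
C5: 2C, 2H → 0 − 2 = -2
C6: 1C, 2H, 1Br → 0 − 2 + 1 = -1
The most reduced carbon is C5 at -2.

C5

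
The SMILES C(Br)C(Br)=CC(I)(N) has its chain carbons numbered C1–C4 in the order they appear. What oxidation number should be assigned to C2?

C2 has one bond to C (0), a double bond to C (2×0 = 0), one bond to Br (+1).
Oxidation state = 0 + 0 + 1 = +1.

+1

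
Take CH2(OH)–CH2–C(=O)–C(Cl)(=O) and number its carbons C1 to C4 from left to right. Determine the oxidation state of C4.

Bonds to more-electronegative neighbours contribute +1 each, bonds to H or metals contribute −1 each, and C–C bonds contribute 0.
C4 has one bond to C (0), one bond to Cl (+1), a double bond to O (2×+1 = +2).
Oxidation state = 0 + 1 + 2 = +3.

+3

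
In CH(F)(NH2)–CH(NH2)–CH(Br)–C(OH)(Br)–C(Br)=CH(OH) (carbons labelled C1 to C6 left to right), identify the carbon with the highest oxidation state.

C4

Count +1 for every bond to an atom more electronegative than carbon and −1 for every bond to one less electronegative; C–C bonds are 0. Tallying each carbon:
C1: 1C, 1H, 1N, 1F → 0 − 1 + 1 + 1 = +1
C2: 2C, 1H, 1N → 0 − 1 + 1 = 0
C3: 2C, 1H, 1Br → 0 − 1 + 1 = 0
C4: 2C, 1O, 1Br → 0 + 1 + 1 = +2
C5: 3C, 1Br → 0 + 1 = +1
C6: 2C, 1H, 1O → 0 − 1 + 1 = 0
The most oxidised carbon is C4 at +2.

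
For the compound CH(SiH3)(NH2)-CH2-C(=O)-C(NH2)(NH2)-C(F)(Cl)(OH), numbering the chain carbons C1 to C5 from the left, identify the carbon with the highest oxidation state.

Tallying each carbon's bonds:
C1: 1C, 1H, 1N, 1Si → 0 − 1 + 1 − 1 = -1
C2: 2C, 2H → 0 − 2 = -2
C3: 2C, 2O → 0 + 2 = +2
C4: 2C, 2N → 0 + 2 = +2
C5: 1C, 1O, 1F, 1Cl → 0 + 1 + 1 + 1 = +3
The most oxidised carbon is C5 at +3.

C5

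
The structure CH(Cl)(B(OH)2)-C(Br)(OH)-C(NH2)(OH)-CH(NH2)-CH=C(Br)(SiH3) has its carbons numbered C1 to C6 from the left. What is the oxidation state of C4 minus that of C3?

-2

C4: 2C, 1H, 1N → 0 − 1 + 1 = 0
C3: 2C, 1O, 1N → 0 + 1 + 1 = +2
Difference: 0 − (+2) = -2.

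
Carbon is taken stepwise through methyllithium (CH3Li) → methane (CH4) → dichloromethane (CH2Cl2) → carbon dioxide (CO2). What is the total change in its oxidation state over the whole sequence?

Carbon oxidation states along the series — methyllithium: -4, methane: -4, dichloromethane: 0, carbon dioxide: +4.
Net change = +4 − (-4) = +8.

+8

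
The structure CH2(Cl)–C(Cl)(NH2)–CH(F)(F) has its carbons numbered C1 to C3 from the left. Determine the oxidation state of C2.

+2

Each bond to a more electronegative atom (O, N, halogen) counts +1, each bond to a less electronegative atom (H, metal, B, Si) counts −1, and each C–C bond counts 0.
C2 has one bond to C (0), one bond to C (0), one bond to Cl (+1), one bond to N (+1).
Oxidation state = 0 + 0 + 1 + 1 = +2.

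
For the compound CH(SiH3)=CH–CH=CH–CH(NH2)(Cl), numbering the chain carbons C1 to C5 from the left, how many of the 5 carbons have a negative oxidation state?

Each bond to a more electronegative atom (O, N, halogen) counts +1, each bond to a less electronegative atom (H, metal, B, Si) counts −1, and each C–C bond counts 0. Tallying each carbon:
C1: 2C, 1H, 1Si → 0 − 1 − 1 = -2
C2: 3C, 1H → 0 − 1 = -1
C3: 3C, 1H → 0 − 1 = -1
C4: 3C, 1H → 0 − 1 = -1
C5: 1C, 1H, 1N, 1Cl → 0 − 1 + 1 + 1 = +1
4 carbons (C1, C2, C3, C4) meet the condition.

4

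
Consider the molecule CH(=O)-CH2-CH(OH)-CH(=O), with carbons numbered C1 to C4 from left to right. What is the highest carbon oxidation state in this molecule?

Bonds to more-electronegative neighbours contribute +1 each, bonds to H or metals contribute −1 each, and C–C bonds contribute 0. Tallying each carbon:
C1: 1C, 1H, 2O → 0 − 1 + 2 = +1
C2: 2C, 2H → 0 − 2 = -2
C3: 2C, 1H, 1O → 0 − 1 + 1 = 0
C4: 1C, 1H, 2O → 0 − 1 + 2 = +1
The highest value is +1.

+1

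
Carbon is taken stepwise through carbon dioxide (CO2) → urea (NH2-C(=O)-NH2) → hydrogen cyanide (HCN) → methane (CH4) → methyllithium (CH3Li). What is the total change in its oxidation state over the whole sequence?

Carbon oxidation states along the series — carbon dioxide: +4, urea: +4, hydrogen cyanide: +2, methane: -4, methyllithium: -4.
Net change = -4 − (+4) = -8.

-8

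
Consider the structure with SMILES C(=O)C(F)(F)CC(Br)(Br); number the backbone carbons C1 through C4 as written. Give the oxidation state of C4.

Each bond to a more electronegative atom (O, N, halogen) counts +1, each bond to a less electronegative atom (H, metal, B, Si) counts −1, and each C–C bond counts 0.
C4 has one bond to C (0), one bond to Br (+1), one bond to Br (+1), one bond to H (-1).
Oxidation state = 0 + 1 + 1 − 1 = +1.

+1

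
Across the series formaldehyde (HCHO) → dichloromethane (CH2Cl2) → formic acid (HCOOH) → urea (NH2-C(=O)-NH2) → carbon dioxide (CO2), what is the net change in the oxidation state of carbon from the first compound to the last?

Carbon oxidation states along the series — formaldehyde: 0, dichloromethane: 0, formic acid: +2, urea: +4, carbon dioxide: +4.
Net change = +4 − (0) = +4.

+4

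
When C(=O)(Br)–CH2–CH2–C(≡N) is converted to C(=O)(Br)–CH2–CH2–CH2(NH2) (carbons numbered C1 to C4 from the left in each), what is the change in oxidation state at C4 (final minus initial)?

Before: C4 has 1 bond to C, 3 bonds to N → oxidation state +3.
After: C4 has 1 bond to C, 2 bonds to H, 1 bond to N → oxidation state -1.
Δ = -1 − (+3) = -4, so this is a reduction at C4.

-4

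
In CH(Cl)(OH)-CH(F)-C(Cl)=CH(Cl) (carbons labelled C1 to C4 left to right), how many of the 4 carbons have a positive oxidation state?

Count +1 for every bond to an atom more electronegative than carbon and −1 for every bond to one less electronegative; C–C bonds are 0. Tallying each carbon:
C1: 1C, 1H, 1O, 1Cl → 0 − 1 + 1 + 1 = +1
C2: 2C, 1H, 1F → 0 − 1 + 1 = 0
C3: 3C, 1Cl → 0 + 1 = +1
C4: 2C, 1H, 1Cl → 0 − 1 + 1 = 0
2 carbons (C1, C3) meet the condition.

2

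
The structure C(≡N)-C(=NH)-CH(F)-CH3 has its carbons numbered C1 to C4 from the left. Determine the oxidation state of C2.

Assign +1 per bond to O/N/halogen, −1 per bond to H or an electropositive element, and 0 per bond to carbon.
C2 has one bond to C (0), one bond to C (0), a double bond to N (2×+1 = +2).
Oxidation state = 0 + 0 + 2 = +2.

+2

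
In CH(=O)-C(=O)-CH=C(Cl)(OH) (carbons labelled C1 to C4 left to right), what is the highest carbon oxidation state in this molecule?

Tallying each carbon's bonds:
C1: 1C, 1H, 2O → 0 − 1 + 2 = +1
C2: 2C, 2O → 0 + 2 = +2
C3: 3C, 1H → 0 − 1 = -1
C4: 2C, 1O, 1Cl → 0 + 1 + 1 = +2
The highest value is +2.

+2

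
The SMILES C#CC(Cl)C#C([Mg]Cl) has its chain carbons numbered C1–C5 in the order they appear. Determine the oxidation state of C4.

C4 has one bond to C (0), a triple bond to C (3×0 = 0).
Oxidation state = 0 + 0 = 0.

0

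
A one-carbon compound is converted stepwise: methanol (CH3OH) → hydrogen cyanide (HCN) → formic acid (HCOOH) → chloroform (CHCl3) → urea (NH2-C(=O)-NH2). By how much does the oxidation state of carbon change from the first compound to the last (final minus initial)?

+6

Carbon oxidation states along the series — methanol: -2, hydrogen cyanide: +2, formic acid: +2, chloroform: +2, urea: +4.
Net change = +4 − (-2) = +6.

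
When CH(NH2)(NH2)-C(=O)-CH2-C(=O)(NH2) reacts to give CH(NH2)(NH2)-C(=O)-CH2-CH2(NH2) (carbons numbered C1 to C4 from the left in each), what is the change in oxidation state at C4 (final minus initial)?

Before: C4 has 1 bond to C, 2 bonds to O, 1 bond to N → oxidation state +3.
After: C4 has 1 bond to C, 2 bonds to H, 1 bond to N → oxidation state -1.
Δ = -1 − (+3) = -4, so this is a reduction at C4.

-4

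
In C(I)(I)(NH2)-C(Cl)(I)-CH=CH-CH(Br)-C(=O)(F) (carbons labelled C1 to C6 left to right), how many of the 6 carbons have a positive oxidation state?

Assign +1 per bond to O/N/halogen, −1 per bond to H or an electropositive element, and 0 per bond to carbon. Tallying each carbon:
C1: 1C, 1N, 2I → 0 + 1 + 2 = +3
C2: 2C, 1Cl, 1I → 0 + 1 + 1 = +2
C3: 3C, 1H → 0 − 1 = -1
C4: 3C, 1H → 0 − 1 = -1
C5: 2C, 1H, 1Br → 0 − 1 + 1 = 0
C6: 1C, 2O, 1F → 0 + 2 + 1 = +3
3 carbons (C1, C2, C6) meet the condition.

3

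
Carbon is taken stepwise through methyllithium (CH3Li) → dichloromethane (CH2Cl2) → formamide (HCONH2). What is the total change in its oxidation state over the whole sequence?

+6

Carbon oxidation states along the series — methyllithium: -4, dichloromethane: 0, formamide: +2.
Net change = +2 − (-4) = +6.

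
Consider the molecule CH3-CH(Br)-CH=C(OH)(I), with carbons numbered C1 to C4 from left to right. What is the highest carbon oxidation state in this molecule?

Tallying each carbon's bonds:
C1: 1C, 3H → 0 − 3 = -3
C2: 2C, 1H, 1Br → 0 − 1 + 1 = 0
C3: 3C, 1H → 0 − 1 = -1
C4: 2C, 1O, 1I → 0 + 1 + 1 = +2
The highest value is +2.

+2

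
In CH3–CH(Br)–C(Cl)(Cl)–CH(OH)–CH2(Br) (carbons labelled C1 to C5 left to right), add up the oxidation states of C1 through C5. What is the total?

-2

Tallying each carbon's bonds:
C1: 1C, 3H → 0 − 3 = -3
C2: 2C, 1H, 1Br → 0 − 1 + 1 = 0
C3: 2C, 2Cl → 0 + 2 = +2
C4: 2C, 1H, 1O → 0 − 1 + 1 = 0
C5: 1C, 2H, 1Br → 0 − 2 + 1 = -1
Sum = -3 + 0 + 2 + 0 − 1 = -2.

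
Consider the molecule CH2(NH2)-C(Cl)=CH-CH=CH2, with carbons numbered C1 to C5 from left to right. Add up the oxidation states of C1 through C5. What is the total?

Each bond to a more electronegative atom (O, N, halogen) counts +1, each bond to a less electronegative atom (H, metal, B, Si) counts −1, and each C–C bond counts 0. Tallying each carbon:
C1: 1C, 2H, 1N → 0 − 2 + 1 = -1
C2: 3C, 1Cl → 0 + 1 = +1
C3: 3C, 1H → 0 − 1 = -1
C4: 3C, 1H → 0 − 1 = -1
C5: 2C, 2H → 0 − 2 = -2
Sum = -1 + 1 − 1 − 1 − 2 = -4.

-4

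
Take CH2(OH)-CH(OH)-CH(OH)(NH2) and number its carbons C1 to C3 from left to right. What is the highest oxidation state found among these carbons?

+1

Tallying each carbon's bonds:
C1: 1C, 2H, 1O → 0 − 2 + 1 = -1
C2: 2C, 1H, 1O → 0 − 1 + 1 = 0
C3: 1C, 1H, 1O, 1N → 0 − 1 + 1 + 1 = +1
The highest value is +1.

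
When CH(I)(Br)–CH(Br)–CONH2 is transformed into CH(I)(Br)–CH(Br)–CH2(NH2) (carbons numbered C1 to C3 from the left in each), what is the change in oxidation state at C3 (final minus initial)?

-4

Before: C3 has 1 bond to C, 2 bonds to O, 1 bond to N → oxidation state +3.
After: C3 has 1 bond to C, 2 bonds to H, 1 bond to N → oxidation state -1.
Δ = -1 − (+3) = -4, so this is a reduction at C3.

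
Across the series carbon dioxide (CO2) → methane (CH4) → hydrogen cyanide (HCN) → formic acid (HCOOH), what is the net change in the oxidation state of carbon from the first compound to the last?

-2

Carbon oxidation states along the series — carbon dioxide: +4, methane: -4, hydrogen cyanide: +2, formic acid: +2.
Net change = +2 − (+4) = -2.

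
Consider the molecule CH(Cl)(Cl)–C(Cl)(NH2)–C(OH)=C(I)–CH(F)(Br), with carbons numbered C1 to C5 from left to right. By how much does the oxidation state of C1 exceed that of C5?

0

C1: 1C, 1H, 2Cl → 0 − 1 + 2 = +1
C5: 1C, 1H, 1F, 1Br → 0 − 1 + 1 + 1 = +1
Difference: +1 − (+1) = 0.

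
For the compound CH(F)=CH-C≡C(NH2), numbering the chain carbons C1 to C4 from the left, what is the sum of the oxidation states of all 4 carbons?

Bonds to more-electronegative neighbours contribute +1 each, bonds to H or metals contribute −1 each, and C–C bonds contribute 0. Tallying each carbon:
C1: 2C, 1H, 1F → 0 − 1 + 1 = 0
C2: 3C, 1H → 0 − 1 = -1
C3: 4C → 0 = 0
C4: 3C, 1N → 0 + 1 = +1
Sum = 0 − 1 + 0 + 1 = 0.

0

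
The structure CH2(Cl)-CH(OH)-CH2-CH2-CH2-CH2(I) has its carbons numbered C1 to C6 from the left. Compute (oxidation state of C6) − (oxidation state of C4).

C6: 1C, 2H, 1I → 0 − 2 + 1 = -1
C4: 2C, 2H → 0 − 2 = -2
Difference: -1 − (-2) = +1.

+1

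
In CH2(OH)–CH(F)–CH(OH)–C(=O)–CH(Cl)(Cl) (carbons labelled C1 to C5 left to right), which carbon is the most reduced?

C1

Tallying each carbon's bonds:
C1: 1C, 2H, 1O → 0 − 2 + 1 = -1
C2: 2C, 1H, 1F → 0 − 1 + 1 = 0
C3: 2C, 1H, 1O → 0 − 1 + 1 = 0
C4: 2C, 2O → 0 + 2 = +2
C5: 1C, 1H, 2Cl → 0 − 1 + 2 = +1
The most reduced carbon is C1 at -1.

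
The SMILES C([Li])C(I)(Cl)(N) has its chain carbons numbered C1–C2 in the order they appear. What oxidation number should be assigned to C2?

Count +1 for every bond to an atom more electronegative than carbon and −1 for every bond to one less electronegative; C–C bonds are 0.
C2 has one bond to C (0), one bond to I (+1), one bond to Cl (+1), one bond to N (+1).
Oxidation state = 0 + 1 + 1 + 1 = +3.

+3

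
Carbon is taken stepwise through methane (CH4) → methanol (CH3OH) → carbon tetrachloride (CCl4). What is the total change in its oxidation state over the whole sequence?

Carbon oxidation states along the series — methane: -4, methanol: -2, carbon tetrachloride: +4.
Net change = +4 − (-4) = +8.

+8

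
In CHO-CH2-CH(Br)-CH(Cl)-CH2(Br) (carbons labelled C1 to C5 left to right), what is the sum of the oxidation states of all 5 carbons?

Count +1 for every bond to an atom more electronegative than carbon and −1 for every bond to one less electronegative; C–C bonds are 0. Tallying each carbon:
C1: 1C, 1H, 2O → 0 − 1 + 2 = +1
C2: 2C, 2H → 0 − 2 = -2
C3: 2C, 1H, 1Br → 0 − 1 + 1 = 0
C4: 2C, 1H, 1Cl → 0 − 1 + 1 = 0
C5: 1C, 2H, 1Br → 0 − 2 + 1 = -1
Sum = +1 − 2 + 0 + 0 − 1 = -2.

-2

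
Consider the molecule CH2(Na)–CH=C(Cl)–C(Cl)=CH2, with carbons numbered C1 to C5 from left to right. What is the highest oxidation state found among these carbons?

+1

Each bond to a more electronegative atom (O, N, halogen) counts +1, each bond to a less electronegative atom (H, metal, B, Si) counts −1, and each C–C bond counts 0. Tallying each carbon:
C1: 1C, 2H, 1Na → 0 − 2 − 1 = -3
C2: 3C, 1H → 0 − 1 = -1
C3: 3C, 1Cl → 0 + 1 = +1
C4: 3C, 1Cl → 0 + 1 = +1
C5: 2C, 2H → 0 − 2 = -2
The highest value is +1.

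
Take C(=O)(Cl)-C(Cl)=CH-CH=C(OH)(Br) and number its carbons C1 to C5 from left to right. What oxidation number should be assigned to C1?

+3

Count +1 for every bond to an atom more electronegative than carbon and −1 for every bond to one less electronegative; C–C bonds are 0.
C1 has one bond to C (0), a double bond to O (2×+1 = +2), one bond to Cl (+1).
Oxidation state = 0 + 2 + 1 = +3.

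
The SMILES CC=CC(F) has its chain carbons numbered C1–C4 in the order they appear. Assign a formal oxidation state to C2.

-1

C2 has one bond to C (0), a double bond to C (2×0 = 0), one bond to H (-1).
Oxidation state = 0 + 0 − 1 = -1.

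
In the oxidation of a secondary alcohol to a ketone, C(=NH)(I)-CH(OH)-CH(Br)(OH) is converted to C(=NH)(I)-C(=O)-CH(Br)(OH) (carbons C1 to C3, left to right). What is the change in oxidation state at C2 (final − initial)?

+2

Before: C2 has 2 bonds to C, 1 bond to H, 1 bond to O → oxidation state 0.
After: C2 has 2 bonds to C, 2 bonds to O → oxidation state +2.
Δ = +2 − (0) = +2, so this is an oxidation at C2.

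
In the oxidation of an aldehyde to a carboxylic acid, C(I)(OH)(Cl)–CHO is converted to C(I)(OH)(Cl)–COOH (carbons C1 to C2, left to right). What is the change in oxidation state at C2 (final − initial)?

+2

Before: C2 has 1 bond to C, 1 bond to H, 2 bonds to O → oxidation state +1.
After: C2 has 1 bond to C, 3 bonds to O → oxidation state +3.
Δ = +3 − (+1) = +2, so this is an oxidation at C2.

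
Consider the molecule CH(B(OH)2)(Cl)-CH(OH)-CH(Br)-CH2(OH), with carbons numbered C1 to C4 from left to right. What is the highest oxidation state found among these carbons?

0

Count +1 for every bond to an atom more electronegative than carbon and −1 for every bond to one less electronegative; C–C bonds are 0. Tallying each carbon:
C1: 1C, 1H, 1Cl, 1B → 0 − 1 + 1 − 1 = -1
C2: 2C, 1H, 1O → 0 − 1 + 1 = 0
C3: 2C, 1H, 1Br → 0 − 1 + 1 = 0
C4: 1C, 2H, 1O → 0 − 2 + 1 = -1
The highest value is 0.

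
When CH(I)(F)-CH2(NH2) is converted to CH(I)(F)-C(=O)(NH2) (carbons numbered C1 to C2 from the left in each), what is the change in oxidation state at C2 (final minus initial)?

Before: C2 has 1 bond to C, 2 bonds to H, 1 bond to N → oxidation state -1.
After: C2 has 1 bond to C, 2 bonds to O, 1 bond to N → oxidation state +3.
Δ = +3 − (-1) = +4, so this is an oxidation at C2.

+4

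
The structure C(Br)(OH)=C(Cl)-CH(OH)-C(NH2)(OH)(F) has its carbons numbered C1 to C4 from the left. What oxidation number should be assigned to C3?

0

C3 has one bond to C (0), one bond to C (0), one bond to H (-1), one bond to O (+1).
Oxidation state = 0 + 0 − 1 + 1 = 0.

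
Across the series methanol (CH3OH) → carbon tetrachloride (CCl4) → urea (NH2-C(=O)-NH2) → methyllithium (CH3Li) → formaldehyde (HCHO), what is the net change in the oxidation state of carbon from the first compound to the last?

+2

Carbon oxidation states along the series — methanol: -2, carbon tetrachloride: +4, urea: +4, methyllithium: -4, formaldehyde: 0.
Net change = 0 − (-2) = +2.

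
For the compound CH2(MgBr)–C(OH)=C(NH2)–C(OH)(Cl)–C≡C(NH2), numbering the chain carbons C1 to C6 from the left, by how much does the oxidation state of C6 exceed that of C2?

C6: 3C, 1N → 0 + 1 = +1
C2: 3C, 1O → 0 + 1 = +1
Difference: +1 − (+1) = 0.

0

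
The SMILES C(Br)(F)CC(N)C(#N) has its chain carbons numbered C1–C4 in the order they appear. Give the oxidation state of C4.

Each bond to a more electronegative atom (O, N, halogen) counts +1, each bond to a less electronegative atom (H, metal, B, Si) counts −1, and each C–C bond counts 0.
C4 has one bond to C (0), a triple bond to N (3×+1 = +3).
Oxidation state = 0 + 3 = +3.

+3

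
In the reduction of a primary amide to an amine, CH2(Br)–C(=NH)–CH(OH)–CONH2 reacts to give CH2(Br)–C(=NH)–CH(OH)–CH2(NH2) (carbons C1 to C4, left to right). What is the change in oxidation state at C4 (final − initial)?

-4

Before: C4 has 1 bond to C, 2 bonds to O, 1 bond to N → oxidation state +3.
After: C4 has 1 bond to C, 2 bonds to H, 1 bond to N → oxidation state -1.
Δ = -1 − (+3) = -4, so this is a reduction at C4.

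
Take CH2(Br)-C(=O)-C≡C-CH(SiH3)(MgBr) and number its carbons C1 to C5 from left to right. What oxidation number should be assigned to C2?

Count +1 for every bond to an atom more electronegative than carbon and −1 for every bond to one less electronegative; C–C bonds are 0.
C2 has one bond to C (0), one bond to C (0), a double bond to O (2×+1 = +2).
Oxidation state = 0 + 0 + 2 = +2.

+2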